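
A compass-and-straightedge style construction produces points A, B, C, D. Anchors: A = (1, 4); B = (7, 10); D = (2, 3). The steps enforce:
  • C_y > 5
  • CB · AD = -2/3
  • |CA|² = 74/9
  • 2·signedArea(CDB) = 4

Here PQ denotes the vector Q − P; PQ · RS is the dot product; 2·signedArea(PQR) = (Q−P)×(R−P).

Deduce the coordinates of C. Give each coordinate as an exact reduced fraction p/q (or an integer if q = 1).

C = (10/3, 17/3)

1. C_x = 10/3  [CB · AD = -2/3 ∩ 2·signedArea(CDB) = 4]
2. C_y = 17/3  [CB · AD = -2/3 ∩ 2·signedArea(CDB) = 4]
   → C = (10/3, 17/3)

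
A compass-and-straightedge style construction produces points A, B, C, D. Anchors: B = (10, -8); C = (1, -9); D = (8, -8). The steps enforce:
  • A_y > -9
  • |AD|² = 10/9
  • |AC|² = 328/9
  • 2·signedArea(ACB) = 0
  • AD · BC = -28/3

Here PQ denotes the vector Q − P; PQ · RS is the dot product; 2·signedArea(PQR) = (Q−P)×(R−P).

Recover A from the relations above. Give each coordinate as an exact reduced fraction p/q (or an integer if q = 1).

A = (7, -25/3)

1. A_x = 7  [2·signedArea(ACB) = 0 ∩ AD · BC = -28/3]
2. A_y = -25/3  [2·signedArea(ACB) = 0 ∩ AD · BC = -28/3]
   → A = (7, -25/3)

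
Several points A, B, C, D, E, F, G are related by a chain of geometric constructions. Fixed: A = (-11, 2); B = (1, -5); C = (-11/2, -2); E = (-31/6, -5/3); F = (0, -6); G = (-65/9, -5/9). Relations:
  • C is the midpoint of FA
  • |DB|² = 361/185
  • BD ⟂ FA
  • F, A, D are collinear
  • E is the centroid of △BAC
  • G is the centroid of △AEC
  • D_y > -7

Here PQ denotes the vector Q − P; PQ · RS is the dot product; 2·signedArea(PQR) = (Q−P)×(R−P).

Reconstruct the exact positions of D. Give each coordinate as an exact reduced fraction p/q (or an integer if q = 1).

1. D_x = 33/185  [F, A, D are collinear ∩ BD ⟂ FA]
2. D_y = -1134/185  [F, A, D are collinear ∩ BD ⟂ FA]
   → D = (33/185, -1134/185)

D = (33/185, -1134/185)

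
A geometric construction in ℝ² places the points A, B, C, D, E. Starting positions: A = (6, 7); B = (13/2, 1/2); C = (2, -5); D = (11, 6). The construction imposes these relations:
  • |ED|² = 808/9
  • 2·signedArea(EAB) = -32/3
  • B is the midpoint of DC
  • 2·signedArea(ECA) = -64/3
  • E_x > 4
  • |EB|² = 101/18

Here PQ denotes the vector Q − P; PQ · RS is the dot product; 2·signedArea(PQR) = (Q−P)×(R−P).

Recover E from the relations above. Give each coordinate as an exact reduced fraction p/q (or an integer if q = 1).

E = (5, -4/3)

1. E_x = 5  [2·signedArea(EAB) = -32/3 ∩ 2·signedArea(ECA) = -64/3]
2. E_y = -4/3  [2·signedArea(EAB) = -32/3 ∩ 2·signedArea(ECA) = -64/3]
   → E = (5, -4/3)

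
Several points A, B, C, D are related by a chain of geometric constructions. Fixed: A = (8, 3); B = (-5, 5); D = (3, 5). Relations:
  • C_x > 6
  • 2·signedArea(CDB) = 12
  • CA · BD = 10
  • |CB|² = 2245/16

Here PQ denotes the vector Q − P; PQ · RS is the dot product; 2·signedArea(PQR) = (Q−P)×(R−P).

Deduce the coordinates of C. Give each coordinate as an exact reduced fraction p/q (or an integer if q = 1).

C = (27/4, 7/2)

1. C_x = 27/4  [2·signedArea(CDB) = 12 ∩ CA · BD = 10]
2. C_y = 7/2  [2·signedArea(CDB) = 12 ∩ CA · BD = 10]
   → C = (27/4, 7/2)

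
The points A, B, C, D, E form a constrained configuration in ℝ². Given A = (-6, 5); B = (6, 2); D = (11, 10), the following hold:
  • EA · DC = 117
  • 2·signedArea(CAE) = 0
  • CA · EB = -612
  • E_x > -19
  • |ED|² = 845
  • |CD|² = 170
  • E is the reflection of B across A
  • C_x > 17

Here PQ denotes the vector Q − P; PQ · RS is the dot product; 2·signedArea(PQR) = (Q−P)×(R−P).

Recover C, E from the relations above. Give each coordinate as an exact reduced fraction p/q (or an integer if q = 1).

1. E_x = -18  [E is the reflection of B across A]
2. E_y = 8  [E is the reflection of B across A]
   → E = (-18, 8)
3. C_x = 18  [2·signedArea(CAE) = 0 ∩ CA · EB = -612]
4. C_y = -1  [2·signedArea(CAE) = 0 ∩ CA · EB = -612]
   → C = (18, -1)

C = (18, -1)
E = (-18, 8)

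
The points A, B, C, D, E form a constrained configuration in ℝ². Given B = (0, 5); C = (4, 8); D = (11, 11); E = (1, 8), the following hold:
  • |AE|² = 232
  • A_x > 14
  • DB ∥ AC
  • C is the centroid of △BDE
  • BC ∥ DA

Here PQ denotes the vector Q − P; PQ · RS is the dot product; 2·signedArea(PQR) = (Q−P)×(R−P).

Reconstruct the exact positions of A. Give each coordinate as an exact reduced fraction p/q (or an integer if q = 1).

1. A_x = 15  [DB ∥ AC ∩ BC ∥ DA]
2. A_y = 14  [DB ∥ AC ∩ BC ∥ DA]
   → A = (15, 14)

A = (15, 14)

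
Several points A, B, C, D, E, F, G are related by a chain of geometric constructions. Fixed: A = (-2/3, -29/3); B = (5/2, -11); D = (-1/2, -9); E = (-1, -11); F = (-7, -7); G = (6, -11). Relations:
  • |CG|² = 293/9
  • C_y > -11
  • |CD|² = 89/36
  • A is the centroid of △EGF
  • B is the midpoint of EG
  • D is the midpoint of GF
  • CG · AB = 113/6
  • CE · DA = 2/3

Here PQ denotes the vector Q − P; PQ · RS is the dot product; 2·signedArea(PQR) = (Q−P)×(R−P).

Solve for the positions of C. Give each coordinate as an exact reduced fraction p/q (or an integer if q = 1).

1. C_x = 1/3  [CE · DA = 2/3 ∩ CG · AB = 113/6]
2. C_y = -31/3  [CE · DA = 2/3 ∩ CG · AB = 113/6]
   → C = (1/3, -31/3)

C = (1/3, -31/3)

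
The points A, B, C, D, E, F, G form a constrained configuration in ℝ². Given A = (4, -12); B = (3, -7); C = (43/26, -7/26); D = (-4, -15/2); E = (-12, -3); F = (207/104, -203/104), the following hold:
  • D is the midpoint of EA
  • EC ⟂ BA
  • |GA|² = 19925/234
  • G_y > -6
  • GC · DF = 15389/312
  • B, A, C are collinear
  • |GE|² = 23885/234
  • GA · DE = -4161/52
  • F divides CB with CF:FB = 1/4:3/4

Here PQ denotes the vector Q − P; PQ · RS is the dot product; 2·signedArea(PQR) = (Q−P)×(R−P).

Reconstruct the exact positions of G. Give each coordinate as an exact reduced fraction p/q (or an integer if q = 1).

G = (-55/26, -397/78)

1. G_x = -55/26  [GC · DF = 15389/312 ∩ GA · DE = -4161/52]
2. G_y = -397/78  [GC · DF = 15389/312 ∩ GA · DE = -4161/52]
   → G = (-55/26, -397/78)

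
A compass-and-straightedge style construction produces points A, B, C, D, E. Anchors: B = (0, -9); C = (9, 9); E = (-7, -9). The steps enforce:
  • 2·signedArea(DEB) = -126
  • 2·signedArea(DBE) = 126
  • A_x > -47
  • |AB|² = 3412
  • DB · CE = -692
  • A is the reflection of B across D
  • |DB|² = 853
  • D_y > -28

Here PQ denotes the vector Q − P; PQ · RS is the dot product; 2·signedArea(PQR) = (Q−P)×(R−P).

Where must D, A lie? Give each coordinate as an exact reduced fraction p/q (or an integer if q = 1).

A = (-46, -45)
D = (-23, -27)

1. D_x = -23  [2·signedArea(DBE) = 126 ∩ DB · CE = -692]
2. D_y = -27  [2·signedArea(DBE) = 126 ∩ DB · CE = -692]
   → D = (-23, -27)
3. A_x = -46  [A is the reflection of B across D]
4. A_y = -45  [A is the reflection of B across D]
   → A = (-46, -45)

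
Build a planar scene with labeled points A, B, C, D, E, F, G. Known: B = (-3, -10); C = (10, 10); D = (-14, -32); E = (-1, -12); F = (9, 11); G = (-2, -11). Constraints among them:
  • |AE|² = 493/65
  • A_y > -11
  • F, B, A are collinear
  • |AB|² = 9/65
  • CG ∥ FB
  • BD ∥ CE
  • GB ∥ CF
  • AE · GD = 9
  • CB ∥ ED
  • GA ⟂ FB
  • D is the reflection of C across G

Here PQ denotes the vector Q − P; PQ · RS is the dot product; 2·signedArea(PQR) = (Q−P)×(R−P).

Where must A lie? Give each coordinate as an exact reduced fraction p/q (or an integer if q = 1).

1. A_x = -207/65  [F, B, A are collinear ∩ GA ⟂ FB]
2. A_y = -671/65  [F, B, A are collinear ∩ GA ⟂ FB]
   → A = (-207/65, -671/65)

A = (-207/65, -671/65)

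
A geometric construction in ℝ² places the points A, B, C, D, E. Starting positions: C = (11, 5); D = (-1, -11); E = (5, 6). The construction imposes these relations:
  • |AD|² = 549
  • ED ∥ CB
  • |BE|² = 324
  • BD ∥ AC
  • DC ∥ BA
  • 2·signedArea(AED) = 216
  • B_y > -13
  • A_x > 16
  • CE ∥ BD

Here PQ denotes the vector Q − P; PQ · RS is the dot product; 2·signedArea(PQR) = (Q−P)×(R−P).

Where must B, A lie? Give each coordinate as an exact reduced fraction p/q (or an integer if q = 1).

1. B_x = 5  [CE ∥ BD ∩ ED ∥ CB]
2. B_y = -12  [CE ∥ BD ∩ ED ∥ CB]
   → B = (5, -12)
3. A_x = 17  [BD ∥ AC ∩ DC ∥ BA]
4. A_y = 4  [BD ∥ AC ∩ DC ∥ BA]
   → A = (17, 4)

A = (17, 4)
B = (5, -12)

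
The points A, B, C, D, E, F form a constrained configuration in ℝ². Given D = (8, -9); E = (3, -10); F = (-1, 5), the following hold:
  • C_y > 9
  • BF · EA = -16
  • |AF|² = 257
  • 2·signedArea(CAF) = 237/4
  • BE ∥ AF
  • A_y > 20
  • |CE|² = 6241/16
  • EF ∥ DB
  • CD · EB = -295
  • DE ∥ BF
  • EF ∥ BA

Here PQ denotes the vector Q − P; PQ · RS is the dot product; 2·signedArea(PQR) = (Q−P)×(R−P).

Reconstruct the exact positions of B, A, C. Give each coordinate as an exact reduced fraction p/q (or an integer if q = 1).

A = (0, 21)
B = (4, 6)
C = (3, 39/4)

1. B_x = 4  [DE ∥ BF ∩ EF ∥ DB]
2. B_y = 6  [DE ∥ BF ∩ EF ∥ DB]
   → B = (4, 6)
3. A_x = 0  [BE ∥ AF ∩ EF ∥ BA]
4. A_y = 21  [BE ∥ AF ∩ EF ∥ BA]
   → A = (0, 21)
5. C_x = 3  [2·signedArea(CAF) = 237/4 ∩ CD · EB = -295]
6. C_y = 39/4  [2·signedArea(CAF) = 237/4 ∩ CD · EB = -295]
   → C = (3, 39/4)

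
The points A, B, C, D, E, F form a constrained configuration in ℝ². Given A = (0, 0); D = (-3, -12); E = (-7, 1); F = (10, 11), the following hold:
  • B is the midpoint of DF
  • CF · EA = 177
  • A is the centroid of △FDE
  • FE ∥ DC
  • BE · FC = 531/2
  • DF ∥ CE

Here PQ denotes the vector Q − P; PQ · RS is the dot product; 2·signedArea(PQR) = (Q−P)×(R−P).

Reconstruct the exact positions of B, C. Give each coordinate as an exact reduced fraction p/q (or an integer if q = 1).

B = (7/2, -1/2)
C = (-20, -22)

1. B_x = 7/2  [B is the midpoint of DF]
2. B_y = -1/2  [B is the midpoint of DF]
   → B = (7/2, -1/2)
3. C_x = -20  [DF ∥ CE ∩ FE ∥ DC]
4. C_y = -22  [DF ∥ CE ∩ FE ∥ DC]
   → C = (-20, -22)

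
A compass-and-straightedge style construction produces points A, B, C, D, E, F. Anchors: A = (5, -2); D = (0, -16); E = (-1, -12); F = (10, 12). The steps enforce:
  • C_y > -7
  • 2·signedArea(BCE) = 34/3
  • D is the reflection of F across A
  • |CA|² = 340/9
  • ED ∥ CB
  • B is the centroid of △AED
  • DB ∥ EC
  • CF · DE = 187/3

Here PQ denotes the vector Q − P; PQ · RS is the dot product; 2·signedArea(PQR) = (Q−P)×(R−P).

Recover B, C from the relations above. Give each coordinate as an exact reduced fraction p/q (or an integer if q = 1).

1. B_x = 4/3  [B is the centroid of △AED]
2. B_y = -10  [B is the centroid of △AED]
   → B = (4/3, -10)
3. C_x = 1/3  [ED ∥ CB ∩ DB ∥ EC]
4. C_y = -6  [ED ∥ CB ∩ DB ∥ EC]
   → C = (1/3, -6)

B = (4/3, -10)
C = (1/3, -6)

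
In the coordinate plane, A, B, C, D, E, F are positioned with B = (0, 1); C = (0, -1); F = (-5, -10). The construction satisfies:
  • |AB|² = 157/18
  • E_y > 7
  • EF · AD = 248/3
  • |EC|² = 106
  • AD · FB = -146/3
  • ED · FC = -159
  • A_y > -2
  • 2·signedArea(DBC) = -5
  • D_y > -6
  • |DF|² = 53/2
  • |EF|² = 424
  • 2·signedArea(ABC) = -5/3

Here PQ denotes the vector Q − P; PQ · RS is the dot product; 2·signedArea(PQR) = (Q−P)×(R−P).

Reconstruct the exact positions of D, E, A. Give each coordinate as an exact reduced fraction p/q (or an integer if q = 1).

A = (-5/6, -11/6)
D = (-5/2, -11/2)
E = (5, 8)

1. D_x = -5/2  [2·signedArea(DBC) = -5]
2. D_y = -11/2  [|DF|² = 53/2]
   → D = (-5/2, -11/2)
3. E_x = 5  [line -5·x + -9·y + 97 = 0 ∩ |EF|² = 424]
4. E_y = 8  [line -5·x + -9·y + 97 = 0 ∩ |EF|² = 424]
   → E = (5, 8)
5. A_x = -5/6  [2·signedArea(ABC) = -5/3 ∩ EF · AD = 248/3]
6. A_y = -11/6  [2·signedArea(ABC) = -5/3 ∩ EF · AD = 248/3]
   → A = (-5/6, -11/6)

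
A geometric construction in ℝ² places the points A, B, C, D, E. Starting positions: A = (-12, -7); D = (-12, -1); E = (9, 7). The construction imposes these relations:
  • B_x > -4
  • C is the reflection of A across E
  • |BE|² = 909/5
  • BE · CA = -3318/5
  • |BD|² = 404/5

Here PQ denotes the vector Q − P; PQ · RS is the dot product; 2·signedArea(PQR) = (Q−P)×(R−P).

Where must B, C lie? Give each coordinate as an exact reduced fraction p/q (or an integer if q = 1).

B = (-18/5, 11/5)
C = (30, 21)

1. C_x = 30  [C is the reflection of A across E]
2. C_y = 21  [C is the reflection of A across E]
   → C = (30, 21)
3. B_x = -18/5  [line 42·x + 28·y + 448/5 = 0 ∩ |BD|² = 404/5]
4. B_y = 11/5  [line 42·x + 28·y + 448/5 = 0 ∩ |BD|² = 404/5]
   → B = (-18/5, 11/5)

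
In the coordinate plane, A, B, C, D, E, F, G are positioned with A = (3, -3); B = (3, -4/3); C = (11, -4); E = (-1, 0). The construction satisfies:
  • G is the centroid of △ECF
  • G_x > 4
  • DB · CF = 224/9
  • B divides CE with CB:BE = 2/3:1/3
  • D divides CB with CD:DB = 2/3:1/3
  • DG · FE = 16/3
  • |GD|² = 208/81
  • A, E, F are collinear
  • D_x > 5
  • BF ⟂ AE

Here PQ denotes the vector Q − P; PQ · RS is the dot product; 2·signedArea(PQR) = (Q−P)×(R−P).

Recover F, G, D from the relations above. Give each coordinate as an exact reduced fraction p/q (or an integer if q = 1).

D = (17/3, -20/9)
F = (11/5, -12/5)
G = (61/15, -32/15)

1. F_x = 11/5  [A, E, F are collinear ∩ BF ⟂ AE]
2. F_y = -12/5  [A, E, F are collinear ∩ BF ⟂ AE]
   → F = (11/5, -12/5)
3. G_x = 61/15  [G is the centroid of △ECF]
4. G_y = -32/15  [G is the centroid of △ECF]
   → G = (61/15, -32/15)
5. D_x = 17/3  [D divides CB with CD:DB = 2/3:1/3]
6. D_y = -20/9  [D divides CB with CD:DB = 2/3:1/3]
   → D = (17/3, -20/9)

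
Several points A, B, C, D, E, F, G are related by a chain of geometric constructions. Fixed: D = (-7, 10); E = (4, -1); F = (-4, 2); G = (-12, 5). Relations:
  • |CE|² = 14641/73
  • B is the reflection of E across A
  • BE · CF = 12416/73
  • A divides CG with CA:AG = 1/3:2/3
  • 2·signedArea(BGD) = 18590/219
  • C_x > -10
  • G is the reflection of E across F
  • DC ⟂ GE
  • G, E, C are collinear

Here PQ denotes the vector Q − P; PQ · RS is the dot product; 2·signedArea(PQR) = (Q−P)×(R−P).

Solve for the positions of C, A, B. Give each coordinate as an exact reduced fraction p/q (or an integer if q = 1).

1. C_x = -676/73  [G, E, C are collinear ∩ DC ⟂ GE]
2. C_y = 290/73  [G, E, C are collinear ∩ DC ⟂ GE]
   → C = (-676/73, 290/73)
3. A_x = -2228/219  [A divides CG with CA:AG = 1/3:2/3]
4. A_y = 315/73  [A divides CG with CA:AG = 1/3:2/3]
   → A = (-2228/219, 315/73)
5. B_x = -5332/219  [B is the reflection of E across A]
6. B_y = 703/73  [B is the reflection of E across A]
   → B = (-5332/219, 703/73)

A = (-2228/219, 315/73)
B = (-5332/219, 703/73)
C = (-676/73, 290/73)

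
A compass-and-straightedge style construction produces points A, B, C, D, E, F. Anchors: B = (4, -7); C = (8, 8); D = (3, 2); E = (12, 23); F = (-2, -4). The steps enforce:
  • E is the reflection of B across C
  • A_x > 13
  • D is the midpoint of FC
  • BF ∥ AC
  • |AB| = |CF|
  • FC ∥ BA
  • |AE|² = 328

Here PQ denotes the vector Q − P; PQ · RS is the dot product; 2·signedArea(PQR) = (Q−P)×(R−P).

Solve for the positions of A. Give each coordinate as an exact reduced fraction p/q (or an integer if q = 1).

A = (14, 5)

1. A_x = 14  [BF ∥ AC ∩ FC ∥ BA]
2. A_y = 5  [BF ∥ AC ∩ FC ∥ BA]
   → A = (14, 5)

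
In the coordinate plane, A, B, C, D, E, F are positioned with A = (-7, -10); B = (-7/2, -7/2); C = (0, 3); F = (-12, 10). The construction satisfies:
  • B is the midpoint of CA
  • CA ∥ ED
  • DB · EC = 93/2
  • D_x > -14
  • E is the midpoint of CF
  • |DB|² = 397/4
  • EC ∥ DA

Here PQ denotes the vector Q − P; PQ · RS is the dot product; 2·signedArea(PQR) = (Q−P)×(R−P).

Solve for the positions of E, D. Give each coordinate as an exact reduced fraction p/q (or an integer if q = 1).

D = (-13, -13/2)
E = (-6, 13/2)

1. E_x = -6  [E is the midpoint of CF]
2. E_y = 13/2  [E is the midpoint of CF]
   → E = (-6, 13/2)
3. D_x = -13  [EC ∥ DA ∩ CA ∥ ED]
4. D_y = -13/2  [EC ∥ DA ∩ CA ∥ ED]
   → D = (-13, -13/2)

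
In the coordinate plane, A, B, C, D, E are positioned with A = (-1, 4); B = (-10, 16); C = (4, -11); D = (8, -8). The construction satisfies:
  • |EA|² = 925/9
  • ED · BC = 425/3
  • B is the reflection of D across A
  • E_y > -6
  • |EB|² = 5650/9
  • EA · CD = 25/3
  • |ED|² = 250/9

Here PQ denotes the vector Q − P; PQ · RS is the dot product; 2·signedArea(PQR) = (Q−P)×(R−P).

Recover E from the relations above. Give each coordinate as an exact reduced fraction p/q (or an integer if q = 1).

1. E_x = 11/3  [EA · CD = 25/3 ∩ ED · BC = 425/3]
2. E_y = -5  [EA · CD = 25/3 ∩ ED · BC = 425/3]
   → E = (11/3, -5)

E = (11/3, -5)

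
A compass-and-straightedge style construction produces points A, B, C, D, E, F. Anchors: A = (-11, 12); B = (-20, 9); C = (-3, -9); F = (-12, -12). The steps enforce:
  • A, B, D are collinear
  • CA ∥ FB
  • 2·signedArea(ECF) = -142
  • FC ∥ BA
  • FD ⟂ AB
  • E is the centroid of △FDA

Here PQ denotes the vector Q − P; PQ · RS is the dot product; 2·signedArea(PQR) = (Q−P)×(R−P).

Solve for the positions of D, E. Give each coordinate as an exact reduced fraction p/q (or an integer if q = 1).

1. D_x = -191/10  [A, B, D are collinear ∩ FD ⟂ AB]
2. D_y = 93/10  [A, B, D are collinear ∩ FD ⟂ AB]
   → D = (-191/10, 93/10)
3. E_x = -421/30  [E is the centroid of △FDA]
4. E_y = 31/10  [E is the centroid of △FDA]
   → E = (-421/30, 31/10)

D = (-191/10, 93/10)
E = (-421/30, 31/10)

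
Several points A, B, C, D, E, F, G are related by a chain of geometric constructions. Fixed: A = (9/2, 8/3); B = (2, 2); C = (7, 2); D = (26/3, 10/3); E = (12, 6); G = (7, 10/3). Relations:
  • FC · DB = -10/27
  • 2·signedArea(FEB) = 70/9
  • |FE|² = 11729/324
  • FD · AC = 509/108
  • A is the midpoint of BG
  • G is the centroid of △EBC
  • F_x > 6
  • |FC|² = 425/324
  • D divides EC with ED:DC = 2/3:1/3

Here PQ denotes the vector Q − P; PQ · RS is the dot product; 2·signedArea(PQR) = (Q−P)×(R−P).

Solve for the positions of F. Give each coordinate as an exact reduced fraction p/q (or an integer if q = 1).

F = (121/18, 28/9)

1. F_x = 121/18  [2·signedArea(FEB) = 70/9 ∩ FC · DB = -10/27]
2. F_y = 28/9  [2·signedArea(FEB) = 70/9 ∩ FC · DB = -10/27]
   → F = (121/18, 28/9)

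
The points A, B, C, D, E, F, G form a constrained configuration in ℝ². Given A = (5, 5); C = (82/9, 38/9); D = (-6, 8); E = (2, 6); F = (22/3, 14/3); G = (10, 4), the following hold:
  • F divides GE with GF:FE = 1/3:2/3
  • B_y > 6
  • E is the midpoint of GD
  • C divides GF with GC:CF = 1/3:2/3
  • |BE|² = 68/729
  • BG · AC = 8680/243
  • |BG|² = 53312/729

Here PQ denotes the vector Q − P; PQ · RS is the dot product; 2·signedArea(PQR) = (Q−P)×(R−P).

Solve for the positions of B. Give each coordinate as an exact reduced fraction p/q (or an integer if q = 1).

1. B_x = 46/27  [line -37/9·x + 7/9·y + 554/243 = 0 ∩ |BG|² = 53312/729]
2. B_y = 164/27  [line -37/9·x + 7/9·y + 554/243 = 0 ∩ |BG|² = 53312/729]
   → B = (46/27, 164/27)

B = (46/27, 164/27)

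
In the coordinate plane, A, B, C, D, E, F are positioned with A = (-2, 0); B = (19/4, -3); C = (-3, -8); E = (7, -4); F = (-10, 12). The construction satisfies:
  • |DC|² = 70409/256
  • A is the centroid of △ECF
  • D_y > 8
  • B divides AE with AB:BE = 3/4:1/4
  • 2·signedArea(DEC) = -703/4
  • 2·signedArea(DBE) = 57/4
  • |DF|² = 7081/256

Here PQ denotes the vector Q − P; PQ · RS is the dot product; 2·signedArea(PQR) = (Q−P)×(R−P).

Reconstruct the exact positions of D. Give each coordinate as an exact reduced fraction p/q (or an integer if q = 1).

1. D_x = -101/16  [2·signedArea(DEC) = -703/4 ∩ 2·signedArea(DBE) = 57/4]
2. D_y = 33/4  [2·signedArea(DEC) = -703/4 ∩ 2·signedArea(DBE) = 57/4]
   → D = (-101/16, 33/4)

D = (-101/16, 33/4)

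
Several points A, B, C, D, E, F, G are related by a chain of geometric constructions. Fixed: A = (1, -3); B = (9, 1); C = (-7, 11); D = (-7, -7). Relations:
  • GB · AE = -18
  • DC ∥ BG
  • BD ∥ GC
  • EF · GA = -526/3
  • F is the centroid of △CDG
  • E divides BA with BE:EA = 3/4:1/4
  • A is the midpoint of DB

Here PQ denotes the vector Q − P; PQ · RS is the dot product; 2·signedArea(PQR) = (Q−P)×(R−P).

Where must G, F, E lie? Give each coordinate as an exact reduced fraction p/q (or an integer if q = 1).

E = (3, -2)
F = (-5/3, 23/3)
G = (9, 19)

1. G_x = 9  [BD ∥ GC ∩ DC ∥ BG]
2. G_y = 19  [BD ∥ GC ∩ DC ∥ BG]
   → G = (9, 19)
3. F_x = -5/3  [F is the centroid of △CDG]
4. F_y = 23/3  [F is the centroid of △CDG]
   → F = (-5/3, 23/3)
5. E_x = 3  [E divides BA with BE:EA = 3/4:1/4]
6. E_y = -2  [E divides BA with BE:EA = 3/4:1/4]
   → E = (3, -2)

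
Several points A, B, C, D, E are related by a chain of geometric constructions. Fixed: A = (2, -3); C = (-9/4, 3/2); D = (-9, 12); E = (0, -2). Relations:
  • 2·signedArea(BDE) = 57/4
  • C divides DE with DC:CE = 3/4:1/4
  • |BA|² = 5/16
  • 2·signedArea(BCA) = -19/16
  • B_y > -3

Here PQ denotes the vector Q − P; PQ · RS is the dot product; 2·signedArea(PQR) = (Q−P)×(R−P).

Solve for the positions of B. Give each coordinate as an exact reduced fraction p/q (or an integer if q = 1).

1. B_x = 3/2  [2·signedArea(BDE) = 57/4 ∩ 2·signedArea(BCA) = -19/16]
2. B_y = -11/4  [2·signedArea(BDE) = 57/4 ∩ 2·signedArea(BCA) = -19/16]
   → B = (3/2, -11/4)

B = (3/2, -11/4)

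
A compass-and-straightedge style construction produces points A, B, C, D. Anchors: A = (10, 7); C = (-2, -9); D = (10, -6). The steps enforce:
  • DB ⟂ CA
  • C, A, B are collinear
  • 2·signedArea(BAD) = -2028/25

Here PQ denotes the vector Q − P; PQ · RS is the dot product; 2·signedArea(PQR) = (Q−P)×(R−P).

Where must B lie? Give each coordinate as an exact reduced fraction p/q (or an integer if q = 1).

B = (94/25, -33/25)

1. B_x = 94/25  [C, A, B are collinear ∩ DB ⟂ CA]
2. B_y = -33/25  [C, A, B are collinear ∩ DB ⟂ CA]
   → B = (94/25, -33/25)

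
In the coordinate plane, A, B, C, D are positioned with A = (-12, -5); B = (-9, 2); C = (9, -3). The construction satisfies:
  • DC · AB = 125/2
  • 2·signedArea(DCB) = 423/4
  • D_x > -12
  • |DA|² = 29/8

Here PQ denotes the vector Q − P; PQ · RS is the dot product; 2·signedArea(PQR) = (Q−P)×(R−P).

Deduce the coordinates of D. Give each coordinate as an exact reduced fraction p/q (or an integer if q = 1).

1. D_x = -45/4  [2·signedArea(DCB) = 423/4 ∩ DC · AB = 125/2]
2. D_y = -13/4  [2·signedArea(DCB) = 423/4 ∩ DC · AB = 125/2]
   → D = (-45/4, -13/4)

D = (-45/4, -13/4)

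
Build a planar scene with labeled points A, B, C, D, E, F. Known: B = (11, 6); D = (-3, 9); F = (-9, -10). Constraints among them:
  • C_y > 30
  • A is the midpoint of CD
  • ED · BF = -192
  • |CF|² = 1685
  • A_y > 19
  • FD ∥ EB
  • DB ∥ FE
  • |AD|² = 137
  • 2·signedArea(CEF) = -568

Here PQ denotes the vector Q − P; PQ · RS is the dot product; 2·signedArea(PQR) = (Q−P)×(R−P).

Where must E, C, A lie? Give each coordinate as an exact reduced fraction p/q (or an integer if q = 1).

A = (-7, 20)
C = (-11, 31)
E = (5, -13)

1. E_x = 5  [FD ∥ EB ∩ DB ∥ FE]
2. E_y = -13  [FD ∥ EB ∩ DB ∥ FE]
   → E = (5, -13)
3. C_x = -11  [line -3·x + -14·y + 401 = 0 ∩ |CF|² = 1685]
4. C_y = 31  [line -3·x + -14·y + 401 = 0 ∩ |CF|² = 1685]
   → C = (-11, 31)
5. A_x = -7  [A is the midpoint of CD]
6. A_y = 20  [A is the midpoint of CD]
   → A = (-7, 20)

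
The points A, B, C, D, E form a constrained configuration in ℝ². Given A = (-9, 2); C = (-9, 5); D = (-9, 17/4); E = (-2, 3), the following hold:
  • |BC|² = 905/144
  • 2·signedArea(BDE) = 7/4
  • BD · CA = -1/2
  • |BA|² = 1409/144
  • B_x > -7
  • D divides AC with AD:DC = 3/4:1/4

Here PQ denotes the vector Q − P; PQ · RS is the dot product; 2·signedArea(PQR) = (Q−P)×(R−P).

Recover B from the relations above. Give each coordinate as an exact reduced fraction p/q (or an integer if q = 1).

B = (-20/3, 49/12)

1. B_x = -20/3  [2·signedArea(BDE) = 7/4 ∩ BD · CA = -1/2]
2. B_y = 49/12  [2·signedArea(BDE) = 7/4 ∩ BD · CA = -1/2]
   → B = (-20/3, 49/12)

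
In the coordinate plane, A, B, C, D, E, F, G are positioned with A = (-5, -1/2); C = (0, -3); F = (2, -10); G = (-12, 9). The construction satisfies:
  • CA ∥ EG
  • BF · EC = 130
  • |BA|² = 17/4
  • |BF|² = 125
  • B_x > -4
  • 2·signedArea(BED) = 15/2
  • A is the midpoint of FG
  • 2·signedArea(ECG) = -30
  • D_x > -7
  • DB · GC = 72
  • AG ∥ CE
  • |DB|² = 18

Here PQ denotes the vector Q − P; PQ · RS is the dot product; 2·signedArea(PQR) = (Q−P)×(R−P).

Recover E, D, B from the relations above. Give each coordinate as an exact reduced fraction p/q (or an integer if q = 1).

B = (-3, 0)
D = (-6, 3)
E = (-7, 13/2)

1. E_x = -7  [CA ∥ EG ∩ AG ∥ CE]
2. E_y = 13/2  [CA ∥ EG ∩ AG ∥ CE]
   → E = (-7, 13/2)
3. B_x = -3  [line -7·x + 19/2·y + -21 = 0 ∩ |BF|² = 125]
4. B_y = 0  [line -7·x + 19/2·y + -21 = 0 ∩ |BF|² = 125]
   → B = (-3, 0)
5. D_x = -6  [DB · GC = 72 ∩ 2·signedArea(BED) = 15/2]
6. D_y = 3  [DB · GC = 72 ∩ 2·signedArea(BED) = 15/2]
   → D = (-6, 3)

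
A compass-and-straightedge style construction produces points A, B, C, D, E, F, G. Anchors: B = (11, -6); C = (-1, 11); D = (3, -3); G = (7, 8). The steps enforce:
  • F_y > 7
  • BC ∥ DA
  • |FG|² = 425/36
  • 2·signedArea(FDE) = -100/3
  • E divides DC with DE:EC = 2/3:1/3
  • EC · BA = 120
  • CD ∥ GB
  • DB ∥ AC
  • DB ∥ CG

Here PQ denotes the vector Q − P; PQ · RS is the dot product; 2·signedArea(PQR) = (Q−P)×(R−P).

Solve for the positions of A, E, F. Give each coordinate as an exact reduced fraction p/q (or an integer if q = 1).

A = (-9, 14)
E = (1/3, 19/3)
F = (11/3, 43/6)

1. A_x = -9  [DB ∥ AC ∩ BC ∥ DA]
2. A_y = 14  [DB ∥ AC ∩ BC ∥ DA]
   → A = (-9, 14)
3. E_x = 1/3  [E divides DC with DE:EC = 2/3:1/3]
4. E_y = 19/3  [E divides DC with DE:EC = 2/3:1/3]
   → E = (1/3, 19/3)
5. F_x = 11/3  [line -28/3·x + -8/3·y + 160/3 = 0 ∩ |FG|² = 425/36]
6. F_y = 43/6  [line -28/3·x + -8/3·y + 160/3 = 0 ∩ |FG|² = 425/36]
   → F = (11/3, 43/6)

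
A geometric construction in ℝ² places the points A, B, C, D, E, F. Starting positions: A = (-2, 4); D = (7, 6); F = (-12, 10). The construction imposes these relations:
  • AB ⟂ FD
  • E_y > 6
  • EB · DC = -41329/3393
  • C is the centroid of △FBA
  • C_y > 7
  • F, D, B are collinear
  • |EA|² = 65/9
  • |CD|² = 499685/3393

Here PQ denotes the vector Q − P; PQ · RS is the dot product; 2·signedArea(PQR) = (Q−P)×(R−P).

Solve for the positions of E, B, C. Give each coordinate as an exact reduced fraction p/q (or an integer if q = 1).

1. B_x = -458/377  [F, D, B are collinear ∩ AB ⟂ FD]
2. B_y = 2914/377  [F, D, B are collinear ∩ AB ⟂ FD]
   → B = (-458/377, 2914/377)
3. C_x = -1912/377  [C is the centroid of △FBA]
4. C_y = 8192/1131  [C is the centroid of △FBA]
   → C = (-1912/377, 8192/1131)
5. E_x = -7/3  [line 4551/377·x + -1406/1131·y + 123691/3393 = 0 ∩ |EA|² = 65/9]
6. E_y = 20/3  [line 4551/377·x + -1406/1131·y + 123691/3393 = 0 ∩ |EA|² = 65/9]
   → E = (-7/3, 20/3)

B = (-458/377, 2914/377)
C = (-1912/377, 8192/1131)
E = (-7/3, 20/3)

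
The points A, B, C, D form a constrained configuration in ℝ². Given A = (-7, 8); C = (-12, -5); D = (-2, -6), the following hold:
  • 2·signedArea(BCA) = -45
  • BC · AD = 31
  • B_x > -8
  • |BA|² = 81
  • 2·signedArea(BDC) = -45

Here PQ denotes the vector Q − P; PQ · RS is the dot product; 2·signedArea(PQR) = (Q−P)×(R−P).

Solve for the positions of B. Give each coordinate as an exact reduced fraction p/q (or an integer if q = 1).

1. B_x = -7  [2·signedArea(BDC) = -45 ∩ 2·signedArea(BCA) = -45]
2. B_y = -1  [2·signedArea(BDC) = -45 ∩ 2·signedArea(BCA) = -45]
   → B = (-7, -1)

B = (-7, -1)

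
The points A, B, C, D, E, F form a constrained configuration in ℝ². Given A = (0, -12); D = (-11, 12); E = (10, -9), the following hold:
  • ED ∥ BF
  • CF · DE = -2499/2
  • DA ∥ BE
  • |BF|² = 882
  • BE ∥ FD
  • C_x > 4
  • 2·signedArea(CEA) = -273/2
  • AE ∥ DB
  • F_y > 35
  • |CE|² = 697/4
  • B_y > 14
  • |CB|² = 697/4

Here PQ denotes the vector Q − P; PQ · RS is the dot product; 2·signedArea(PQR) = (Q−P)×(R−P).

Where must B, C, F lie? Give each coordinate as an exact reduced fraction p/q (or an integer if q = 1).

B = (-1, 15)
C = (9/2, 3)
F = (-22, 36)

1. B_x = -1  [DA ∥ BE ∩ AE ∥ DB]
2. B_y = 15  [DA ∥ BE ∩ AE ∥ DB]
   → B = (-1, 15)
3. C_x = 9/2  [line 3·x + -10·y + 33/2 = 0 ∩ |CB|² = 697/4]
4. C_y = 3  [line 3·x + -10·y + 33/2 = 0 ∩ |CB|² = 697/4]
   → C = (9/2, 3)
5. F_x = -22  [BE ∥ FD ∩ ED ∥ BF]
6. F_y = 36  [BE ∥ FD ∩ ED ∥ BF]
   → F = (-22, 36)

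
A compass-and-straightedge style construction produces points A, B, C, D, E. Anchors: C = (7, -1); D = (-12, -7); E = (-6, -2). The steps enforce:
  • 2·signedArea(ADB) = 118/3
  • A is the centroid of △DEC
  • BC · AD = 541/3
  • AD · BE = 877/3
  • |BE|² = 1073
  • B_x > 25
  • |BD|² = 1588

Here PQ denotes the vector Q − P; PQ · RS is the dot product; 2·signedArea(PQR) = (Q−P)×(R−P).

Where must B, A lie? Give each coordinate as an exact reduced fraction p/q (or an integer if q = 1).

1. A_x = -11/3  [A is the centroid of △DEC]
2. A_y = -10/3  [A is the centroid of △DEC]
   → A = (-11/3, -10/3)
3. B_x = 26  [BC · AD = 541/3 ∩ 2·signedArea(ADB) = 118/3]
4. B_y = 5  [BC · AD = 541/3 ∩ 2·signedArea(ADB) = 118/3]
   → B = (26, 5)

A = (-11/3, -10/3)
B = (26, 5)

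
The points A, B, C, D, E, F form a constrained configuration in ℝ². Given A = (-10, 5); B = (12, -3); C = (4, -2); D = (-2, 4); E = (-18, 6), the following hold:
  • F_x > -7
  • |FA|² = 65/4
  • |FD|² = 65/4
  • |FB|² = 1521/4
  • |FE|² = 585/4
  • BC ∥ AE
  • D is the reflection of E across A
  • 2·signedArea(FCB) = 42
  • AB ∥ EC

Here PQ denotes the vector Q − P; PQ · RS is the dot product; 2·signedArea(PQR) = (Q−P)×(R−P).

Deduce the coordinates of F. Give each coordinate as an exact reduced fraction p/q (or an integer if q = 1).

1. F_x = -6  [line 1·x + 8·y + -30 = 0 ∩ |FE|² = 585/4]
2. F_y = 9/2  [line 1·x + 8·y + -30 = 0 ∩ |FE|² = 585/4]
   → F = (-6, 9/2)

F = (-6, 9/2)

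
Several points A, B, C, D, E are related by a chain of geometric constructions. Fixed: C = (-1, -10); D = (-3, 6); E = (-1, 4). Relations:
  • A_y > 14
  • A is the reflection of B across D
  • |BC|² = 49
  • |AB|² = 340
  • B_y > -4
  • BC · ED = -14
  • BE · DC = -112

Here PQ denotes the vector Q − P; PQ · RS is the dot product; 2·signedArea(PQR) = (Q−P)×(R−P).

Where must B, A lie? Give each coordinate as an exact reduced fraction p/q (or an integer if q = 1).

A = (-5, 15)
B = (-1, -3)

1. B_x = -1  [BE · DC = -112 ∩ BC · ED = -14]
2. B_y = -3  [BE · DC = -112 ∩ BC · ED = -14]
   → B = (-1, -3)
3. A_x = -5  [A is the reflection of B across D]
4. A_y = 15  [A is the reflection of B across D]
   → A = (-5, 15)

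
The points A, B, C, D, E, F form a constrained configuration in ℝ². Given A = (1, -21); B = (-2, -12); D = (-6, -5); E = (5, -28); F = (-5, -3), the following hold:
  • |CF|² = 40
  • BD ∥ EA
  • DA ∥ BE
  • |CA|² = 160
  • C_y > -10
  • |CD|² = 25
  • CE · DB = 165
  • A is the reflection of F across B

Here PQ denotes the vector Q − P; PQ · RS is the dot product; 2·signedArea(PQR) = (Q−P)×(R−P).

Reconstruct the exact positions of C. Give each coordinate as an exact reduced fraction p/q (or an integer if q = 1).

C = (-3, -9)

1. C_x = -3  [line -4·x + 7·y + 51 = 0 ∩ |CA|² = 160]
2. C_y = -9  [line -4·x + 7·y + 51 = 0 ∩ |CA|² = 160]
   → C = (-3, -9)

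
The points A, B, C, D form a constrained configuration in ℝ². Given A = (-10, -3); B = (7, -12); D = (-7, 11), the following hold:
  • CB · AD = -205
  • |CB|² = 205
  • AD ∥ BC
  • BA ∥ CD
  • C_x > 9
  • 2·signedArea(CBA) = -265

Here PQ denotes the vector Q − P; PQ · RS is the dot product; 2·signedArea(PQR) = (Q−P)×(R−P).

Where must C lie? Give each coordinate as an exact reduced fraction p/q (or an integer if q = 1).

C = (10, 2)

1. C_x = 10  [BA ∥ CD ∩ AD ∥ BC]
2. C_y = 2  [BA ∥ CD ∩ AD ∥ BC]
   → C = (10, 2)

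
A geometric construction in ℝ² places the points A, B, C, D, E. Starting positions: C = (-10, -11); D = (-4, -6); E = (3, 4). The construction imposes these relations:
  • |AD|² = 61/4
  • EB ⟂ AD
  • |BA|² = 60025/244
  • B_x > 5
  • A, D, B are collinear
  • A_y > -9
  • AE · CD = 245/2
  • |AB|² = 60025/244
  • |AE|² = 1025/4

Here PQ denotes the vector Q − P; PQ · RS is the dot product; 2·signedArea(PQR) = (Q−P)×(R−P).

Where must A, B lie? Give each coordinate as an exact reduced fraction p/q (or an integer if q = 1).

1. A_x = -7  [line -6·x + -5·y + -169/2 = 0 ∩ |AD|² = 61/4]
2. A_y = -17/2  [line -6·x + -5·y + -169/2 = 0 ∩ |AD|² = 61/4]
   → A = (-7, -17/2)
3. B_x = 308/61  [A, D, B are collinear ∩ EB ⟂ AD]
4. B_y = 94/61  [A, D, B are collinear ∩ EB ⟂ AD]
   → B = (308/61, 94/61)

A = (-7, -17/2)
B = (308/61, 94/61)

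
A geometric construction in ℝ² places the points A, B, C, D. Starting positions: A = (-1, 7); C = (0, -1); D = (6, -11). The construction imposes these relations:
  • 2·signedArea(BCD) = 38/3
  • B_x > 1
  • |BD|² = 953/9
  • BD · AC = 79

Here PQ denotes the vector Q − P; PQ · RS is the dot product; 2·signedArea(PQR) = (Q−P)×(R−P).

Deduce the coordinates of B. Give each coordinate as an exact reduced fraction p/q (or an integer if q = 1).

B = (5/3, -5/3)

1. B_x = 5/3  [2·signedArea(BCD) = 38/3 ∩ BD · AC = 79]
2. B_y = -5/3  [2·signedArea(BCD) = 38/3 ∩ BD · AC = 79]
   → B = (5/3, -5/3)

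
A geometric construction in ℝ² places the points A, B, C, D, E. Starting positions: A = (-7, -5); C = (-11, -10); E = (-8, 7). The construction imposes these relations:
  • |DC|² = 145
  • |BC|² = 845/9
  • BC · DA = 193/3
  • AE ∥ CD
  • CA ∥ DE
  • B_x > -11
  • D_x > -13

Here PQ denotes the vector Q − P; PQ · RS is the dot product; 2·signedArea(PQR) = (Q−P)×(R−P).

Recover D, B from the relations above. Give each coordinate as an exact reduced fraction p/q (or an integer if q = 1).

B = (-31/3, -1/3)
D = (-12, 2)

1. D_x = -12  [CA ∥ DE ∩ AE ∥ CD]
2. D_y = 2  [CA ∥ DE ∩ AE ∥ CD]
   → D = (-12, 2)
3. B_x = -31/3  [line -5·x + 7·y + -148/3 = 0 ∩ |BC|² = 845/9]
4. B_y = -1/3  [line -5·x + 7·y + -148/3 = 0 ∩ |BC|² = 845/9]
   → B = (-31/3, -1/3)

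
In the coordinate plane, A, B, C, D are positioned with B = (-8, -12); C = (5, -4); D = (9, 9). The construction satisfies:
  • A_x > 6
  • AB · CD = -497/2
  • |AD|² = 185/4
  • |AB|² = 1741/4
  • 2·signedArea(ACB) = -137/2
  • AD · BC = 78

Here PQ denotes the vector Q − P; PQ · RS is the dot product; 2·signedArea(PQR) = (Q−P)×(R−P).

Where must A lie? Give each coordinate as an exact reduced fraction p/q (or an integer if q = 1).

A = (7, 5/2)

1. A_x = 7  [2·signedArea(ACB) = -137/2 ∩ AB · CD = -497/2]
2. A_y = 5/2  [2·signedArea(ACB) = -137/2 ∩ AB · CD = -497/2]
   → A = (7, 5/2)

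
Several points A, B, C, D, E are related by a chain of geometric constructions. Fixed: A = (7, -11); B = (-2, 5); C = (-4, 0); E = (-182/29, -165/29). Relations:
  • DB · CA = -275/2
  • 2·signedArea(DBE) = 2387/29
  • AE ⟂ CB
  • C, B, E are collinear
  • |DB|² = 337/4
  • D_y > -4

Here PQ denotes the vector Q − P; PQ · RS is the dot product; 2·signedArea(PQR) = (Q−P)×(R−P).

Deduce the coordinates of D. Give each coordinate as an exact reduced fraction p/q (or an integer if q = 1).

D = (5/2, -3)

1. D_x = 5/2  [2·signedArea(DBE) = 2387/29 ∩ DB · CA = -275/2]
2. D_y = -3  [2·signedArea(DBE) = 2387/29 ∩ DB · CA = -275/2]
   → D = (5/2, -3)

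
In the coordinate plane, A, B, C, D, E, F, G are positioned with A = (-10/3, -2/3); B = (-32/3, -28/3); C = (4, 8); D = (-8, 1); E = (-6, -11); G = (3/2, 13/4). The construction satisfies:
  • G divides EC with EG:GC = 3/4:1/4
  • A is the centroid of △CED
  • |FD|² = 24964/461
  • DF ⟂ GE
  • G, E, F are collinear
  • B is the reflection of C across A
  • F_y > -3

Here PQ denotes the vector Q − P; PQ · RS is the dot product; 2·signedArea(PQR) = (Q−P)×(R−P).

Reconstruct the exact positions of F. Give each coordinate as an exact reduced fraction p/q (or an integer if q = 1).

1. F_x = -686/461  [G, E, F are collinear ∩ DF ⟂ GE]
2. F_y = -1119/461  [G, E, F are collinear ∩ DF ⟂ GE]
   → F = (-686/461, -1119/461)

F = (-686/461, -1119/461)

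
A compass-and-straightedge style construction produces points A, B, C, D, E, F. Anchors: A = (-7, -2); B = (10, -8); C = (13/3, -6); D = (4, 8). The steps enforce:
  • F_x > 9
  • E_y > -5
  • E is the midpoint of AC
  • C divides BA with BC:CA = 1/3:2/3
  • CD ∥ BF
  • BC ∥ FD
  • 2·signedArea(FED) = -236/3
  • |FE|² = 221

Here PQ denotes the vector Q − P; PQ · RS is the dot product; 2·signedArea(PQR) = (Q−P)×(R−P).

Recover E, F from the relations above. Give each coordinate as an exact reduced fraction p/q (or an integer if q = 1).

E = (-4/3, -4)
F = (29/3, 6)

1. E_x = -4/3  [E is the midpoint of AC]
2. E_y = -4  [E is the midpoint of AC]
   → E = (-4/3, -4)
3. F_x = 29/3  [BC ∥ FD ∩ CD ∥ BF]
4. F_y = 6  [BC ∥ FD ∩ CD ∥ BF]
   → F = (29/3, 6)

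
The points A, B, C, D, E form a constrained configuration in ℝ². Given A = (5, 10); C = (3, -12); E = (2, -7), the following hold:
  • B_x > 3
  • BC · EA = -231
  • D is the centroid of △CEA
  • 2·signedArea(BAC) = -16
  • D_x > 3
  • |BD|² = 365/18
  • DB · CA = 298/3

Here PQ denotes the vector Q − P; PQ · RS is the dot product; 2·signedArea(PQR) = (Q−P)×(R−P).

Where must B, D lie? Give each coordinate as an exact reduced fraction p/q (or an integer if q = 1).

B = (7/2, 3/2)
D = (10/3, -3)

1. B_x = 7/2  [BC · EA = -231 ∩ 2·signedArea(BAC) = -16]
2. B_y = 3/2  [BC · EA = -231 ∩ 2·signedArea(BAC) = -16]
   → B = (7/2, 3/2)
3. D_x = 10/3  [D is the centroid of △CEA]
4. D_y = -3  [D is the centroid of △CEA]
   → D = (10/3, -3)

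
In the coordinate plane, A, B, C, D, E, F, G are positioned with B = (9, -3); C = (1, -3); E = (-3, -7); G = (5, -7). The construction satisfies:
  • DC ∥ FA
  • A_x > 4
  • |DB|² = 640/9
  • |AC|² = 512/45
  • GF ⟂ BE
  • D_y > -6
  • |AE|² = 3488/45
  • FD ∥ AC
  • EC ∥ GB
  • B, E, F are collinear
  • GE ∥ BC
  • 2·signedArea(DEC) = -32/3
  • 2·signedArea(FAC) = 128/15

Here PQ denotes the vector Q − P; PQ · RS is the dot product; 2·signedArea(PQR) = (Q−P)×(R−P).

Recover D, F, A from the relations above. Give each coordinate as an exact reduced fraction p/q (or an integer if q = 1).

1. F_x = 21/5  [B, E, F are collinear ∩ GF ⟂ BE]
2. F_y = -23/5  [B, E, F are collinear ∩ GF ⟂ BE]
   → F = (21/5, -23/5)
3. A_x = 21/5  [line 8/5·x + 16/5·y + -8/15 = 0 ∩ |AC|² = 512/45]
4. A_y = -29/15  [line 8/5·x + 16/5·y + -8/15 = 0 ∩ |AC|² = 512/45]
   → A = (21/5, -29/15)
5. D_x = 1  [2·signedArea(DEC) = -32/3 ∩ FD ∥ AC]
6. D_y = -17/3  [2·signedArea(DEC) = -32/3 ∩ FD ∥ AC]
   → D = (1, -17/3)

A = (21/5, -29/15)
D = (1, -17/3)
F = (21/5, -23/5)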